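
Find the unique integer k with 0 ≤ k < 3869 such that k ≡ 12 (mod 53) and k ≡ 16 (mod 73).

53⁻¹ mod 73: 53×62 ≡ 1 (mod 73), so 53⁻¹ ≡ 62.
k = 12 + 53×((16 − 12)×62 mod 73) = 12 + 53×29 = 1549.

1549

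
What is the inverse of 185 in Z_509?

498

Run the extended Euclidean algorithm:
509 = 2*185 + 139
185 = 1*139 + 46
139 = 3*46 + 1
46 = 46*1 + 0
gcd(185, 509) = 1, so the inverse exists.
Bézout: 1 = 4*509 − 11*185.
So 185⁻¹ ≡ −11 ≡ 498 (mod 509).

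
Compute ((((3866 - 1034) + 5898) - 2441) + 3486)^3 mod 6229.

3866 - 1034 = 2832
2832 + 5898 = 8730 ≡ 2501 (mod 6229)
2501 - 2441 = 60
60 + 3486 = 3546
(3546)^3 ≡ 4207 (mod 6229)

4207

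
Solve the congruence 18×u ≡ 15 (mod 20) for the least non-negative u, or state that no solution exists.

no solution

gcd(18, 20) = 2, and 2 does not divide 15.
So the congruence has no solution.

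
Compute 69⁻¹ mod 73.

By the extended Euclidean algorithm:
73 = 1*69 + 4
69 = 17*4 + 1
4 = 4*1 + 0
gcd(69, 73) = 1, so the inverse exists.
Back-substitute for 1:
1 = 1*69 − 17*4
  = −17*73 + 18*69
So 69⁻¹ ≡ 18 (mod 73).

18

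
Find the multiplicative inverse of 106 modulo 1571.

1571 = 14×106 + 87
106 = 1×87 + 19
87 = 4×19 + 11
19 = 1×11 + 8
11 = 1×8 + 3
8 = 2×3 + 2
3 = 1×2 + 1
2 = 2×1 + 0
gcd(106, 1571) = 1, so the inverse exists.
Bézout: 1 = 39×1571 − 578×106.
So 106⁻¹ ≡ −578 ≡ 993 (mod 1571).

993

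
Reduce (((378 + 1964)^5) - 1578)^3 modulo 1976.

378 + 1964 = 2342 ≡ 366 (mod 1976)
(366)^5 ≡ 864 (mod 1976)
864 - 1578 = -714 ≡ 1262 (mod 1976)
(1262)^3 ≡ 664 (mod 1976)

664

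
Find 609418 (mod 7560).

609418 = 80*7560 + 4618, so 609418 ≡ 4618 (mod 7560).

4618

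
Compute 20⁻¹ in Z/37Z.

13

37 = 1·20 + 17
20 = 1·17 + 3
17 = 5·3 + 2
3 = 1·2 + 1
2 = 2·1 + 0
gcd(20, 37) = 1, so the inverse exists.
Back-substitute for 1:
1 = 1·3 − 1·2
  = −1·17 + 6·3
  = 6·20 − 7·17
  = −7·37 + 13·20
So 20⁻¹ ≡ 13 (mod 37).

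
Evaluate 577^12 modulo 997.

754

By square-and-multiply:
12 in binary is 1100, i.e. 12 = 8 + 4.
577^1 ≡ 577 (mod 997)
577^2 ≡ 577^2 = 332929 ≡ 928 (mod 997)
577^4 ≡ 928^2 = 861184 ≡ 773 (mod 997)
577^8 ≡ 773^2 = 597529 ≡ 326 (mod 997)
577^12 = 577^8 × 577^4 ≡ 326 × 773 (mod 997).
326 × 773 = 251998 ≡ 754 (mod 997).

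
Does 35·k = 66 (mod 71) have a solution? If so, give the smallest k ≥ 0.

10

gcd(35, 71) = 1, so a unique solution mod 71 exists.
35⁻¹ ≡ 69 (mod 71).
k ≡ 69·66 ≡ 10 (mod 71).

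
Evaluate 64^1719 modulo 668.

1719 in binary is 11010110111, i.e. 1719 = 1024 + 512 + 128 + 32 + 16 + 4 + 2 + 1.
64^1 ≡ 64 (mod 668)
64^2 ≡ 64^2 = 4096 ≡ 88 (mod 668)
64^4 ≡ 88^2 = 7744 ≡ 396 (mod 668)
64^8 ≡ 396^2 = 156816 ≡ 504 (mod 668)
64^16 ≡ 504^2 = 254016 ≡ 176 (mod 668)
64^32 ≡ 176^2 = 30976 ≡ 248 (mod 668)
64^64 ≡ 248^2 = 61504 ≡ 48 (mod 668)
64^128 ≡ 48^2 = 2304 ≡ 300 (mod 668)
64^256 ≡ 300^2 = 90000 ≡ 488 (mod 668)
64^512 ≡ 488^2 = 238144 ≡ 336 (mod 668)
64^1024 ≡ 336^2 = 112896 ≡ 4 (mod 668)
64^1719 = 64^1024 × 64^512 × 64^128 × 64^32 × 64^16 × 64^4 × 64^2 × 64^1 ≡ 4 × 336 × 300 × 248 × 176 × 396 × 88 × 64 (mod 668).
Accumulate the product:
4 × 336 = 1344 ≡ 8
8 × 300 = 2400 ≡ 396
396 × 248 = 98208 ≡ 12
12 × 176 = 2112 ≡ 108
108 × 396 = 42768 ≡ 16
16 × 88 = 1408 ≡ 72
72 × 64 = 4608 ≡ 600

600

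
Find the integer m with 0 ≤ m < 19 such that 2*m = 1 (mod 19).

10

19 = 9*2 + 1
2 = 2*1 + 0
gcd(2, 19) = 1, so the inverse exists.
Back-substitute for 1:
1 = 1*19 − 9*2
So 2⁻¹ ≡ −9 ≡ 10 (mod 19).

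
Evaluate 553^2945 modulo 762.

Compute successive squares:
2945 in binary is 101110000001, i.e. 2945 = 2048 + 512 + 256 + 128 + 1.
553^1 ≡ 553 (mod 762)
553^2 ≡ 553^2 = 305809 ≡ 247 (mod 762)
553^4 ≡ 247^2 = 61009 ≡ 49 (mod 762)
553^8 ≡ 49^2 = 2401 ≡ 115 (mod 762)
553^16 ≡ 115^2 = 13225 ≡ 271 (mod 762)
553^32 ≡ 271^2 = 73441 ≡ 289 (mod 762)
553^64 ≡ 289^2 = 83521 ≡ 463 (mod 762)
553^128 ≡ 463^2 = 214369 ≡ 247 (mod 762)
553^256 ≡ 247^2 = 61009 ≡ 49 (mod 762)
553^512 ≡ 49^2 = 2401 ≡ 115 (mod 762)
553^1024 ≡ 115^2 = 13225 ≡ 271 (mod 762)
553^2048 ≡ 271^2 = 73441 ≡ 289 (mod 762)
553^2945 = 553^2048 * 553^512 * 553^256 * 553^128 * 553^1 ≡ 289 * 115 * 49 * 247 * 553 (mod 762).
Accumulate the product:
289 * 115 = 33235 ≡ 469
469 * 49 = 22981 ≡ 121
121 * 247 = 29887 ≡ 169
169 * 553 = 93457 ≡ 493

493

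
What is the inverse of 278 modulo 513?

513 = 1·278 + 235
278 = 1·235 + 43
235 = 5·43 + 20
43 = 2·20 + 3
20 = 6·3 + 2
3 = 1·2 + 1
2 = 2·1 + 0
gcd(278, 513) = 1, so the inverse exists.
Bézout: 1 = −97·513 + 179·278.
So 278⁻¹ ≡ 179 (mod 513).

179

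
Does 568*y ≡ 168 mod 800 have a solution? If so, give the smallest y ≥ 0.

gcd(568, 800) = 8, and 8 | 168, so solutions exist.
Divide through by 8: 71*y ≡ 21 mod 100.
71⁻¹ ≡ 31 (mod 100).
y ≡ 31*21 ≡ 51 (mod 100).
The smallest non-negative solution is y = 51.

51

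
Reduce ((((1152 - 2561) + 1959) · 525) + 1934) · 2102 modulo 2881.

883

1152 - 2561 = -1409 ≡ 1472 (mod 2881)
1472 + 1959 = 3431 ≡ 550 (mod 2881)
550 · 525 = 288750 ≡ 650 (mod 2881)
650 + 1934 = 2584
2584 · 2102 = 5431568 ≡ 883 (mod 2881)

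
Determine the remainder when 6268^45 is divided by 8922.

970

45 in binary is 101101, i.e. 45 = 32 + 8 + 4 + 1.
6268^1 ≡ 6268 (mod 8922)
6268^2 ≡ 6268^2 = 39287824 ≡ 4258 (mod 8922)
6268^4 ≡ 4258^2 = 18130564 ≡ 1060 (mod 8922)
6268^8 ≡ 1060^2 = 1123600 ≡ 8350 (mod 8922)
6268^16 ≡ 8350^2 = 69722500 ≡ 5992 (mod 8922)
6268^32 ≡ 5992^2 = 35904064 ≡ 1936 (mod 8922)
6268^45 = 6268^32 × 6268^8 × 6268^4 × 6268^1 ≡ 1936 × 8350 × 1060 × 6268 (mod 8922).
Accumulate the product:
1936 × 8350 = 16165600 ≡ 7858
7858 × 1060 = 8329480 ≡ 5254
5254 × 6268 = 32932072 ≡ 970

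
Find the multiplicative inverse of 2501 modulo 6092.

4365

Run the extended Euclidean algorithm:
6092 = 2·2501 + 1090
2501 = 2·1090 + 321
1090 = 3·321 + 127
321 = 2·127 + 67
127 = 1·67 + 60
67 = 1·60 + 7
60 = 8·7 + 4
7 = 1·4 + 3
4 = 1·3 + 1
3 = 3·1 + 0
gcd(2501, 6092) = 1, so the inverse exists.
Bézout: 1 = 709·6092 − 1727·2501.
So 2501⁻¹ ≡ −1727 ≡ 4365 (mod 6092).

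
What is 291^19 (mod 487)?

Compute successive squares:
19 in binary is 10011, i.e. 19 = 16 + 2 + 1.
291^1 ≡ 291 (mod 487)
291^2 ≡ 291^2 = 84681 ≡ 430 (mod 487)
291^4 ≡ 430^2 = 184900 ≡ 327 (mod 487)
291^8 ≡ 327^2 = 106929 ≡ 276 (mod 487)
291^16 ≡ 276^2 = 76176 ≡ 204 (mod 487)
291^19 = 291^16 · 291^2 · 291^1 ≡ 204 · 430 · 291 (mod 487).
Accumulate the product:
204 · 430 = 87720 ≡ 60
60 · 291 = 17460 ≡ 415

415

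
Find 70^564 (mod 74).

26

Compute successive squares:
70^1 ≡ 70 (mod 74)
70^2 ≡ 70^2 = 4900 ≡ 16 (mod 74)
70^4 ≡ 16^2 = 256 ≡ 34 (mod 74)
70^8 ≡ 34^2 = 1156 ≡ 46 (mod 74)
70^16 ≡ 46^2 = 2116 ≡ 44 (mod 74)
70^32 ≡ 44^2 = 1936 ≡ 12 (mod 74)
70^64 ≡ 12^2 = 144 ≡ 70 (mod 74)
70^128 ≡ 70^2 = 4900 ≡ 16 (mod 74)
70^256 ≡ 16^2 = 256 ≡ 34 (mod 74)
70^512 ≡ 34^2 = 1156 ≡ 46 (mod 74)
70^564 = 70^512 * 70^32 * 70^16 * 70^4 ≡ 46 * 12 * 44 * 34 (mod 74).
Accumulate the product:
46 * 12 = 552 ≡ 34
34 * 44 = 1496 ≡ 16
16 * 34 = 544 ≡ 26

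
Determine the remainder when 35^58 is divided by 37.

By square-and-multiply:
35^1 ≡ 35 (mod 37)
35^2 ≡ 35^2 = 1225 ≡ 4 (mod 37)
35^4 ≡ 4^2 = 16 (mod 37)
35^8 ≡ 16^2 = 256 ≡ 34 (mod 37)
35^16 ≡ 34^2 = 1156 ≡ 9 (mod 37)
35^32 ≡ 9^2 = 81 ≡ 7 (mod 37)
35^58 = 35^32 × 35^16 × 35^8 × 35^2 ≡ 7 × 9 × 34 × 4 (mod 37).
Accumulate the product:
7 × 9 = 63 ≡ 26
26 × 34 = 884 ≡ 33
33 × 4 = 132 ≡ 21

21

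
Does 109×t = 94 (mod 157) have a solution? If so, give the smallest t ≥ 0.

70

gcd(109, 157) = 1, so a unique solution mod 157 exists.
109⁻¹ ≡ 121 (mod 157).
t ≡ 121×94 ≡ 70 (mod 157).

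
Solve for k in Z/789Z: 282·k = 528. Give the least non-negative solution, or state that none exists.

gcd(282, 789) = 3, and 3 | 528, so solutions exist.
Divide through by 3: 94·k mod 263 = 176.
94⁻¹ ≡ 14 (mod 263).
k ≡ 14·176 ≡ 97 (mod 263).
The smallest non-negative solution is k = 97.

97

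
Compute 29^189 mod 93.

77

189 in binary is 10111101, i.e. 189 = 128 + 32 + 16 + 8 + 4 + 1.
29^1 ≡ 29 (mod 93)
29^2 ≡ 29^2 = 841 ≡ 4 (mod 93)
29^4 ≡ 4^2 = 16 (mod 93)
29^8 ≡ 16^2 = 256 ≡ 70 (mod 93)
29^16 ≡ 70^2 = 4900 ≡ 64 (mod 93)
29^32 ≡ 64^2 = 4096 ≡ 4 (mod 93)
29^64 ≡ 4^2 = 16 (mod 93)
29^128 ≡ 16^2 = 256 ≡ 70 (mod 93)
29^189 = 29^128 * 29^32 * 29^16 * 29^8 * 29^4 * 29^1 ≡ 70 * 4 * 64 * 70 * 16 * 29 (mod 93).
Accumulate the product:
70 * 4 = 280 ≡ 1
1 * 64 = 64
64 * 70 = 4480 ≡ 16
16 * 16 = 256 ≡ 70
70 * 29 = 2030 ≡ 77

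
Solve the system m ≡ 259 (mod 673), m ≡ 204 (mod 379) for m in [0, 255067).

673⁻¹ mod 379: 673·107 ≡ 1 (mod 379), so 673⁻¹ ≡ 107.
m = 259 + 673·((204 − 259)·107 mod 379) = 259 + 673·179 = 120726.

120726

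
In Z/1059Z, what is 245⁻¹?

134

By the extended Euclidean algorithm:
1059 = 4*245 + 79
245 = 3*79 + 8
79 = 9*8 + 7
8 = 1*7 + 1
7 = 7*1 + 0
gcd(245, 1059) = 1, so the inverse exists.
Back-substitute for 1:
1 = 1*8 − 1*7
  = −1*79 + 10*8
  = 10*245 − 31*79
  = −31*1059 + 134*245
So 245⁻¹ ≡ 134 (mod 1059).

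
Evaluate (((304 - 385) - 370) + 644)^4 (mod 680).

361

304 - 385 = -81 ≡ 599 (mod 680)
599 - 370 = 229
229 + 644 = 873 ≡ 193 (mod 680)
(193)^4 ≡ 361 (mod 680)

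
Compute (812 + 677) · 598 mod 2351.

1744

812 + 677 = 1489
1489 · 598 = 890422 ≡ 1744 (mod 2351)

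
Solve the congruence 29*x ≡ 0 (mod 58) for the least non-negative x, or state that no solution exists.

0

gcd(29, 58) = 29, and 29 | 0, so solutions exist.
Divide through by 29: 1*x = 0 (mod 2).
1⁻¹ ≡ 1 (mod 2).
x ≡ 1*0 ≡ 0 (mod 2).
The smallest non-negative solution is x = 0.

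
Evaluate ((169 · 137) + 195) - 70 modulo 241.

169 · 137 = 23153 ≡ 17 (mod 241)
17 + 195 = 212
212 - 70 = 142

142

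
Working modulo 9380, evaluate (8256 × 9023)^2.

6524

8256 × 9023 = 74493888 ≡ 7308 (mod 9380)
(7308)^2 ≡ 6524 (mod 9380)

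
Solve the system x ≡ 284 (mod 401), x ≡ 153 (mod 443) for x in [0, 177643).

124193

401⁻¹ mod 443: 401×116 ≡ 1 (mod 443), so 401⁻¹ ≡ 116.
x = 284 + 401×((153 − 284)×116 mod 443) = 284 + 401×309 = 124193.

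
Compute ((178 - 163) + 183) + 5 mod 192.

11

178 - 163 = 15
15 + 183 = 198 ≡ 6 (mod 192)
6 + 5 = 11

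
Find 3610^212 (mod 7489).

Using repeated squaring:
212 in binary is 11010100, i.e. 212 = 128 + 64 + 16 + 4.
3610^1 ≡ 3610 (mod 7489)
3610^2 ≡ 3610^2 = 13032100 ≡ 1240 (mod 7489)
3610^4 ≡ 1240^2 = 1537600 ≡ 2355 (mod 7489)
3610^8 ≡ 2355^2 = 5546025 ≡ 4165 (mod 7489)
3610^16 ≡ 4165^2 = 17347225 ≡ 2701 (mod 7489)
3610^32 ≡ 2701^2 = 7295401 ≡ 1115 (mod 7489)
3610^64 ≡ 1115^2 = 1243225 ≡ 51 (mod 7489)
3610^128 ≡ 51^2 = 2601 (mod 7489)
3610^212 = 3610^128 * 3610^64 * 3610^16 * 3610^4 ≡ 2601 * 51 * 2701 * 2355 (mod 7489).
Accumulate the product:
2601 * 51 = 132651 ≡ 5338
5338 * 2701 = 14417938 ≡ 1613
1613 * 2355 = 3798615 ≡ 1692

1692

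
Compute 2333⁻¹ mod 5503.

5503 = 2×2333 + 837
2333 = 2×837 + 659
837 = 1×659 + 178
659 = 3×178 + 125
178 = 1×125 + 53
125 = 2×53 + 19
53 = 2×19 + 15
19 = 1×15 + 4
15 = 3×4 + 3
4 = 1×3 + 1
3 = 3×1 + 0
gcd(2333, 5503) = 1, so the inverse exists.
Bézout: 1 = −616×5503 + 1453×2333.
So 2333⁻¹ ≡ 1453 (mod 5503).

1453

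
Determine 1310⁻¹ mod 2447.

2348

By the extended Euclidean algorithm:
2447 = 1*1310 + 1137
1310 = 1*1137 + 173
1137 = 6*173 + 99
173 = 1*99 + 74
99 = 1*74 + 25
74 = 2*25 + 24
25 = 1*24 + 1
24 = 24*1 + 0
gcd(1310, 2447) = 1, so the inverse exists.
Back-substitute for 1:
1 = 1*25 − 1*24
  = −1*74 + 3*25
  = 3*99 − 4*74
  = −4*173 + 7*99
  = 7*1137 − 46*173
  = −46*1310 + 53*1137
  = 53*2447 − 99*1310
So 1310⁻¹ ≡ −99 ≡ 2348 (mod 2447).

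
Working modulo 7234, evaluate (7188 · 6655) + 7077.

7188 · 6655 = 47836140 ≡ 4932 (mod 7234)
4932 + 7077 = 12009 ≡ 4775 (mod 7234)

4775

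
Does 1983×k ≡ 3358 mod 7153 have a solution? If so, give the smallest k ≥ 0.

4186

gcd(1983, 7153) = 1, so a unique solution mod 7153 exists.
1983⁻¹ ≡ 7052 (mod 7153).
k ≡ 7052×3358 ≡ 4186 (mod 7153).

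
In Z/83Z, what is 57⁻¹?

Run the extended Euclidean algorithm:
83 = 1*57 + 26
57 = 2*26 + 5
26 = 5*5 + 1
5 = 5*1 + 0
gcd(57, 83) = 1, so the inverse exists.
Bézout: 1 = 11*83 − 16*57.
So 57⁻¹ ≡ −16 ≡ 67 (mod 83).

67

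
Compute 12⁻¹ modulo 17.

10

17 = 1*12 + 5
12 = 2*5 + 2
5 = 2*2 + 1
2 = 2*1 + 0
gcd(12, 17) = 1, so the inverse exists.
Bézout: 1 = 5*17 − 7*12.
So 12⁻¹ ≡ −7 ≡ 10 (mod 17).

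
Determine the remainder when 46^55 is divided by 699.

4

Compute successive squares:
46^1 ≡ 46 (mod 699)
46^2 ≡ 46^2 = 2116 ≡ 19 (mod 699)
46^4 ≡ 19^2 = 361 (mod 699)
46^8 ≡ 361^2 = 130321 ≡ 307 (mod 699)
46^16 ≡ 307^2 = 94249 ≡ 583 (mod 699)
46^32 ≡ 583^2 = 339889 ≡ 175 (mod 699)
46^55 = 46^32 · 46^16 · 46^4 · 46^2 · 46^1 ≡ 175 · 583 · 361 · 19 · 46 (mod 699).
Accumulate the product:
175 · 583 = 102025 ≡ 670
670 · 361 = 241870 ≡ 16
16 · 19 = 304
304 · 46 = 13984 ≡ 4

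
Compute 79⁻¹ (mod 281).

Apply the Euclidean algorithm and back-substitute:
281 = 3·79 + 44
79 = 1·44 + 35
44 = 1·35 + 9
35 = 3·9 + 8
9 = 1·8 + 1
8 = 8·1 + 0
gcd(79, 281) = 1, so the inverse exists.
Bézout: 1 = 9·281 − 32·79.
So 79⁻¹ ≡ −32 ≡ 249 (mod 281).

249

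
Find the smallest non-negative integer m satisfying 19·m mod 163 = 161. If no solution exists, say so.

120

gcd(19, 163) = 1, so a unique solution mod 163 exists.
19⁻¹ ≡ 103 (mod 163).
m ≡ 103·161 ≡ 120 (mod 163).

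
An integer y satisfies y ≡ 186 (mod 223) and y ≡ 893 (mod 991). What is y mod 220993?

118822

223⁻¹ mod 991: 223*40 ≡ 1 (mod 991), so 223⁻¹ ≡ 40.
y = 186 + 223*((893 − 186)*40 mod 991) = 186 + 223*532 = 118822.
Check: 118822 mod 223 = 186, 118822 mod 991 = 893. ✓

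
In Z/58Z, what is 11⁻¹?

37

Apply the Euclidean algorithm and back-substitute:
58 = 5·11 + 3
11 = 3·3 + 2
3 = 1·2 + 1
2 = 2·1 + 0
gcd(11, 58) = 1, so the inverse exists.
Back-substitute for 1:
1 = 1·3 − 1·2
  = −1·11 + 4·3
  = 4·58 − 21·11
So 11⁻¹ ≡ −21 ≡ 37 (mod 58).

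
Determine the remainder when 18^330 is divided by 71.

32

Using repeated squaring:
330 in binary is 101001010, i.e. 330 = 256 + 64 + 8 + 2.
18^1 ≡ 18 (mod 71)
18^2 ≡ 18^2 = 324 ≡ 40 (mod 71)
18^4 ≡ 40^2 = 1600 ≡ 38 (mod 71)
18^8 ≡ 38^2 = 1444 ≡ 24 (mod 71)
18^16 ≡ 24^2 = 576 ≡ 8 (mod 71)
18^32 ≡ 8^2 = 64 (mod 71)
18^64 ≡ 64^2 = 4096 ≡ 49 (mod 71)
18^128 ≡ 49^2 = 2401 ≡ 58 (mod 71)
18^256 ≡ 58^2 = 3364 ≡ 27 (mod 71)
18^330 = 18^256 * 18^64 * 18^8 * 18^2 ≡ 27 * 49 * 24 * 40 (mod 71).
Accumulate the product:
27 * 49 = 1323 ≡ 45
45 * 24 = 1080 ≡ 15
15 * 40 = 600 ≡ 32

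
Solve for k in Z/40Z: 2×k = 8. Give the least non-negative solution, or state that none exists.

gcd(2, 40) = 2, and 2 | 8, so solutions exist.
Divide through by 2: 1×k ≡ 4 (mod 20).
1⁻¹ ≡ 1 (mod 20).
k ≡ 1×4 ≡ 4 (mod 20).
The smallest non-negative solution is k = 4.

4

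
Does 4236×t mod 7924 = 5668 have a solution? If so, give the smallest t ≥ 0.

gcd(4236, 7924) = 4, and 4 | 5668, so solutions exist.
Divide through by 4: 1059×t = 1417 (mod 1981).
1059⁻¹ ≡ 1446 (mod 1981).
t ≡ 1446×1417 ≡ 628 (mod 1981).
The smallest non-negative solution is t = 628.

628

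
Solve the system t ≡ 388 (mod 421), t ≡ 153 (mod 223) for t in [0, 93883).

23122

421⁻¹ mod 223: 421×107 ≡ 1 (mod 223), so 421⁻¹ ≡ 107.
t = 388 + 421×((153 − 388)×107 mod 223) = 388 + 421×54 = 23122.
Check: 23122 mod 421 = 388, 23122 mod 223 = 153. ✓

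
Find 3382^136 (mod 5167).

136 in binary is 10001000, i.e. 136 = 128 + 8.
3382^1 ≡ 3382 (mod 5167)
3382^2 ≡ 3382^2 = 11437924 ≡ 3353 (mod 5167)
3382^4 ≡ 3353^2 = 11242609 ≡ 4384 (mod 5167)
3382^8 ≡ 4384^2 = 19219456 ≡ 3383 (mod 5167)
3382^16 ≡ 3383^2 = 11444689 ≡ 4951 (mod 5167)
3382^32 ≡ 4951^2 = 24512401 ≡ 153 (mod 5167)
3382^64 ≡ 153^2 = 23409 ≡ 2741 (mod 5167)
3382^128 ≡ 2741^2 = 7513081 ≡ 263 (mod 5167)
3382^136 = 3382^128 · 3382^8 ≡ 263 · 3383 (mod 5167).
263 · 3383 = 889729 ≡ 1005 (mod 5167).

1005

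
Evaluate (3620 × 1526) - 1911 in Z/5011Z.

87

3620 × 1526 = 5524120 ≡ 1998 (mod 5011)
1998 - 1911 = 87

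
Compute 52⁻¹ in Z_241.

51

Apply the Euclidean algorithm and back-substitute:
241 = 4·52 + 33
52 = 1·33 + 19
33 = 1·19 + 14
19 = 1·14 + 5
14 = 2·5 + 4
5 = 1·4 + 1
4 = 4·1 + 0
gcd(52, 241) = 1, so the inverse exists.
Back-substitute for 1:
1 = 1·5 − 1·4
  = −1·14 + 3·5
  = 3·19 − 4·14
  = −4·33 + 7·19
  = 7·52 − 11·33
  = −11·241 + 51·52
So 52⁻¹ ≡ 51 (mod 241).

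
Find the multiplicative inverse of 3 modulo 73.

73 = 24×3 + 1
3 = 3×1 + 0
gcd(3, 73) = 1, so the inverse exists.
Bézout: 1 = 1×73 − 24×3.
So 3⁻¹ ≡ −24 ≡ 49 (mod 73).

49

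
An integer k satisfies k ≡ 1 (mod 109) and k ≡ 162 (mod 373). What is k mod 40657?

109⁻¹ mod 373: 109·154 ≡ 1 (mod 373), so 109⁻¹ ≡ 154.
k = 1 + 109·((162 − 1)·154 mod 373) = 1 + 109·176 = 19185.
Check: 19185 mod 109 = 1, 19185 mod 373 = 162. ✓

19185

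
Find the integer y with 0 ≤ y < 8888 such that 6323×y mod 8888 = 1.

8739

8888 = 1·6323 + 2565
6323 = 2·2565 + 1193
2565 = 2·1193 + 179
1193 = 6·179 + 119
179 = 1·119 + 60
119 = 1·60 + 59
60 = 1·59 + 1
59 = 59·1 + 0
gcd(6323, 8888) = 1, so the inverse exists.
Back-substitute for 1:
1 = 1·60 − 1·59
  = −1·119 + 2·60
  = 2·179 − 3·119
  = −3·1193 + 20·179
  = 20·2565 − 43·1193
  = −43·6323 + 106·2565
  = 106·8888 − 149·6323
So 6323⁻¹ ≡ −149 ≡ 8739 (mod 8888).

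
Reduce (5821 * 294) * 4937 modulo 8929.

5821 * 294 = 1711374 ≡ 5935 (mod 8929)
5935 * 4937 = 29301095 ≡ 5046 (mod 8929)

5046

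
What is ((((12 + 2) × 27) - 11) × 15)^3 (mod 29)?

12 + 2 = 14
14 × 27 = 378 ≡ 1 (mod 29)
1 - 11 = -10 ≡ 19 (mod 29)
19 × 15 = 285 ≡ 24 (mod 29)
(24)^3 ≡ 20 (mod 29)

20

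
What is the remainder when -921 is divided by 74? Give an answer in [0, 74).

41

-921 = -13×74 + 41, so -921 ≡ 41 (mod 74).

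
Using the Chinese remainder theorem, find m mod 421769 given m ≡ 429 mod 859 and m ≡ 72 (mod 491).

383543

859⁻¹ mod 491: 859·487 ≡ 1 (mod 491), so 859⁻¹ ≡ 487.
m = 429 + 859·((72 − 429)·487 mod 491) = 429 + 859·446 = 383543.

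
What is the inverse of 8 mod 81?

71

81 = 10×8 + 1
8 = 8×1 + 0
gcd(8, 81) = 1, so the inverse exists.
Bézout: 1 = 1×81 − 10×8.
So 8⁻¹ ≡ −10 ≡ 71 (mod 81).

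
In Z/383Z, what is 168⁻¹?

57

383 = 2·168 + 47
168 = 3·47 + 27
47 = 1·27 + 20
27 = 1·20 + 7
20 = 2·7 + 6
7 = 1·6 + 1
6 = 6·1 + 0
gcd(168, 383) = 1, so the inverse exists.
Bézout: 1 = −25·383 + 57·168.
So 168⁻¹ ≡ 57 (mod 383).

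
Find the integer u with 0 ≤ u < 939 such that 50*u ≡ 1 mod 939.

770

939 = 18·50 + 39
50 = 1·39 + 11
39 = 3·11 + 6
11 = 1·6 + 5
6 = 1·5 + 1
5 = 5·1 + 0
gcd(50, 939) = 1, so the inverse exists.
Bézout: 1 = 9·939 − 169·50.
So 50⁻¹ ≡ −169 ≡ 770 (mod 939).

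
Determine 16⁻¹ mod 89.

By the extended Euclidean algorithm:
89 = 5·16 + 9
16 = 1·9 + 7
9 = 1·7 + 2
7 = 3·2 + 1
2 = 2·1 + 0
gcd(16, 89) = 1, so the inverse exists.
Bézout: 1 = −7·89 + 39·16.
So 16⁻¹ ≡ 39 (mod 89).

39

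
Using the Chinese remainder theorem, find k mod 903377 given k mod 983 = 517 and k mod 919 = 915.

430088

983⁻¹ mod 919: 983×359 ≡ 1 (mod 919), so 983⁻¹ ≡ 359.
k = 517 + 983×((915 − 517)×359 mod 919) = 517 + 983×437 = 430088.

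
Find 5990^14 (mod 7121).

2560

14 in binary is 1110, i.e. 14 = 8 + 4 + 2.
5990^1 ≡ 5990 (mod 7121)
5990^2 ≡ 5990^2 = 35880100 ≡ 4502 (mod 7121)
5990^4 ≡ 4502^2 = 20268004 ≡ 1638 (mod 7121)
5990^8 ≡ 1638^2 = 2683044 ≡ 5548 (mod 7121)
5990^14 = 5990^8 × 5990^4 × 5990^2 ≡ 5548 × 1638 × 4502 (mod 7121).
Accumulate the product:
5548 × 1638 = 9087624 ≡ 1228
1228 × 4502 = 5528456 ≡ 2560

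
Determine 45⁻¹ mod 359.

8

Run the extended Euclidean algorithm:
359 = 7·45 + 44
45 = 1·44 + 1
44 = 44·1 + 0
gcd(45, 359) = 1, so the inverse exists.
Bézout: 1 = −1·359 + 8·45.
So 45⁻¹ ≡ 8 (mod 359).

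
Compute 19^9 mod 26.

5

By square-and-multiply:
9 in binary is 1001, i.e. 9 = 8 + 1.
19^1 ≡ 19 (mod 26)
19^2 ≡ 19^2 = 361 ≡ 23 (mod 26)
19^4 ≡ 23^2 = 529 ≡ 9 (mod 26)
19^8 ≡ 9^2 = 81 ≡ 3 (mod 26)
19^9 = 19^8 * 19^1 ≡ 3 * 19 (mod 26).
3 * 19 = 57 ≡ 5 (mod 26).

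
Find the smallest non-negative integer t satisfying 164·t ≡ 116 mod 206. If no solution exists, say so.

61

gcd(164, 206) = 2, and 2 | 116, so solutions exist.
Divide through by 2: 82·t mod 103 = 58.
82⁻¹ ≡ 49 (mod 103).
t ≡ 49·58 ≡ 61 (mod 103).
The smallest non-negative solution is t = 61.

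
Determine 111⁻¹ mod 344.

31

344 = 3×111 + 11
111 = 10×11 + 1
11 = 11×1 + 0
gcd(111, 344) = 1, so the inverse exists.
Bézout: 1 = −10×344 + 31×111.
So 111⁻¹ ≡ 31 (mod 344).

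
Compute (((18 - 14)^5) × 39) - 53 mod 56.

11

18 - 14 = 4
(4)^5 ≡ 16 (mod 56)
16 × 39 = 624 ≡ 8 (mod 56)
8 - 53 = -45 ≡ 11 (mod 56)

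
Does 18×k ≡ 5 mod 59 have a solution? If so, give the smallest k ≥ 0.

gcd(18, 59) = 1, so a unique solution mod 59 exists.
18⁻¹ ≡ 23 (mod 59).
k ≡ 23×5 ≡ 56 (mod 59).

56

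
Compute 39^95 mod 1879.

Compute successive squares:
95 in binary is 1011111, i.e. 95 = 64 + 16 + 8 + 4 + 2 + 1.
39^1 ≡ 39 (mod 1879)
39^2 ≡ 39^2 = 1521 (mod 1879)
39^4 ≡ 1521^2 = 2313441 ≡ 392 (mod 1879)
39^8 ≡ 392^2 = 153664 ≡ 1465 (mod 1879)
39^16 ≡ 1465^2 = 2146225 ≡ 407 (mod 1879)
39^32 ≡ 407^2 = 165649 ≡ 297 (mod 1879)
39^64 ≡ 297^2 = 88209 ≡ 1775 (mod 1879)
39^95 = 39^64 · 39^16 · 39^8 · 39^4 · 39^2 · 39^1 ≡ 1775 · 407 · 1465 · 392 · 1521 · 39 (mod 1879).
Accumulate the product:
1775 · 407 = 722425 ≡ 889
889 · 1465 = 1302385 ≡ 238
238 · 392 = 93296 ≡ 1225
1225 · 1521 = 1863225 ≡ 1136
1136 · 39 = 44304 ≡ 1087

1087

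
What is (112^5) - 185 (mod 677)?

429

(112)^5 ≡ 614 (mod 677)
614 - 185 = 429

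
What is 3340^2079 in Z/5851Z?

2362

By square-and-multiply:
2079 in binary is 100000011111, i.e. 2079 = 2048 + 16 + 8 + 4 + 2 + 1.
3340^1 ≡ 3340 (mod 5851)
3340^2 ≡ 3340^2 = 11155600 ≡ 3594 (mod 5851)
3340^4 ≡ 3594^2 = 12916836 ≡ 3679 (mod 5851)
3340^8 ≡ 3679^2 = 13535041 ≡ 1678 (mod 5851)
3340^16 ≡ 1678^2 = 2815684 ≡ 1353 (mod 5851)
3340^32 ≡ 1353^2 = 1830609 ≡ 5097 (mod 5851)
3340^64 ≡ 5097^2 = 25979409 ≡ 969 (mod 5851)
3340^128 ≡ 969^2 = 938961 ≡ 2801 (mod 5851)
3340^256 ≡ 2801^2 = 7845601 ≡ 5261 (mod 5851)
3340^512 ≡ 5261^2 = 27678121 ≡ 2891 (mod 5851)
3340^1024 ≡ 2891^2 = 8357881 ≡ 2653 (mod 5851)
3340^2048 ≡ 2653^2 = 7038409 ≡ 5507 (mod 5851)
3340^2079 = 3340^2048 · 3340^16 · 3340^8 · 3340^4 · 3340^2 · 3340^1 ≡ 5507 · 1353 · 1678 · 3679 · 3594 · 3340 (mod 5851).
Accumulate the product:
5507 · 1353 = 7450971 ≡ 2648
2648 · 1678 = 4443344 ≡ 2435
2435 · 3679 = 8958365 ≡ 484
484 · 3594 = 1739496 ≡ 1749
1749 · 3340 = 5841660 ≡ 2362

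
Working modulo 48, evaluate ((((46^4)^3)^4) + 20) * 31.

(46)^4 ≡ 16 (mod 48)
(16)^3 ≡ 16 (mod 48)
(16)^4 ≡ 16 (mod 48)
16 + 20 = 36
36 * 31 = 1116 ≡ 12 (mod 48)

12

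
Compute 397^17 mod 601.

426

Compute successive squares:
397^1 ≡ 397 (mod 601)
397^2 ≡ 397^2 = 157609 ≡ 147 (mod 601)
397^4 ≡ 147^2 = 21609 ≡ 574 (mod 601)
397^8 ≡ 574^2 = 329476 ≡ 128 (mod 601)
397^16 ≡ 128^2 = 16384 ≡ 157 (mod 601)
397^17 = 397^16 * 397^1 ≡ 157 * 397 (mod 601).
157 * 397 = 62329 ≡ 426 (mod 601).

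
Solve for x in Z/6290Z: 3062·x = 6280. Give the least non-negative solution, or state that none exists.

1440

gcd(3062, 6290) = 2, and 2 | 6280, so solutions exist.
Divide through by 2: 1531·x mod 3145 = 3140.
1531⁻¹ ≡ 341 (mod 3145).
x ≡ 341·3140 ≡ 1440 (mod 3145).
The smallest non-negative solution is x = 1440.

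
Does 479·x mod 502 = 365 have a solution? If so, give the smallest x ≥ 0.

377

gcd(479, 502) = 1, so a unique solution mod 502 exists.
479⁻¹ ≡ 371 (mod 502).
x ≡ 371·365 ≡ 377 (mod 502).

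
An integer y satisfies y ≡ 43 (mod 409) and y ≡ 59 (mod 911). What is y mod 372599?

409⁻¹ mod 911: 409×862 ≡ 1 (mod 911), so 409⁻¹ ≡ 862.
y = 43 + 409×((59 − 43)×862 mod 911) = 43 + 409×127 = 51986.
Check: 51986 mod 409 = 43, 51986 mod 911 = 59. ✓

51986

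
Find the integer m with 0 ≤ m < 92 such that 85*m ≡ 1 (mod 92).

92 = 1·85 + 7
85 = 12·7 + 1
7 = 7·1 + 0
gcd(85, 92) = 1, so the inverse exists.
Back-substitute for 1:
1 = 1·85 − 12·7
  = −12·92 + 13·85
So 85⁻¹ ≡ 13 (mod 92).

13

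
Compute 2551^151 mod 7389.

1255

Using repeated squaring:
151 in binary is 10010111, i.e. 151 = 128 + 16 + 4 + 2 + 1.
2551^1 ≡ 2551 (mod 7389)
2551^2 ≡ 2551^2 = 6507601 ≡ 5281 (mod 7389)
2551^4 ≡ 5281^2 = 27888961 ≡ 2875 (mod 7389)
2551^8 ≡ 2875^2 = 8265625 ≡ 4723 (mod 7389)
2551^16 ≡ 4723^2 = 22306729 ≡ 6727 (mod 7389)
2551^32 ≡ 6727^2 = 45252529 ≡ 2293 (mod 7389)
2551^64 ≡ 2293^2 = 5257849 ≡ 4270 (mod 7389)
2551^128 ≡ 4270^2 = 18232900 ≡ 4237 (mod 7389)
2551^151 = 2551^128 · 2551^16 · 2551^4 · 2551^2 · 2551^1 ≡ 4237 · 6727 · 2875 · 5281 · 2551 (mod 7389).
Accumulate the product:
4237 · 6727 = 28502299 ≡ 2926
2926 · 2875 = 8412250 ≡ 3568
3568 · 5281 = 18842608 ≡ 658
658 · 2551 = 1678558 ≡ 1255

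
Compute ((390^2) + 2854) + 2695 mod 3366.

2813

(390)^2 ≡ 630 (mod 3366)
630 + 2854 = 3484 ≡ 118 (mod 3366)
118 + 2695 = 2813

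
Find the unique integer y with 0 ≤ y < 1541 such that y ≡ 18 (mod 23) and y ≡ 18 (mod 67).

18

23⁻¹ mod 67: 23·35 ≡ 1 (mod 67), so 23⁻¹ ≡ 35.
y = 18 + 23·((18 − 18)·35 mod 67) = 18 + 23·0 = 18.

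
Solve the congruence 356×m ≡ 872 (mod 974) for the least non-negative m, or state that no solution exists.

90

gcd(356, 974) = 2, and 2 | 872, so solutions exist.
Divide through by 2: 178×m ≡ 436 (mod 487).
178⁻¹ ≡ 342 (mod 487).
m ≡ 342×436 ≡ 90 (mod 487).
The smallest non-negative solution is m = 90.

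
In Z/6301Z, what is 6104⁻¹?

Apply the Euclidean algorithm and back-substitute:
6301 = 1*6104 + 197
6104 = 30*197 + 194
197 = 1*194 + 3
194 = 64*3 + 2
3 = 1*2 + 1
2 = 2*1 + 0
gcd(6104, 6301) = 1, so the inverse exists.
Bézout: 1 = 2045*6301 − 2111*6104.
So 6104⁻¹ ≡ −2111 ≡ 4190 (mod 6301).

4190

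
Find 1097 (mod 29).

24

1097 = 37·29 + 24, so 1097 ≡ 24 (mod 29).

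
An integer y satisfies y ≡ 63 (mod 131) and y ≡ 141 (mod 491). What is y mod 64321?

24691

131⁻¹ mod 491: 131*15 ≡ 1 (mod 491), so 131⁻¹ ≡ 15.
y = 63 + 131*((141 − 63)*15 mod 491) = 63 + 131*188 = 24691.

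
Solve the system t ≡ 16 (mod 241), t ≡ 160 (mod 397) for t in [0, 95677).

80751

241⁻¹ mod 397: 241*369 ≡ 1 (mod 397), so 241⁻¹ ≡ 369.
t = 16 + 241*((160 − 16)*369 mod 397) = 16 + 241*335 = 80751.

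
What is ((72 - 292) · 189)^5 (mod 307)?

279

72 - 292 = -220 ≡ 87 (mod 307)
87 · 189 = 16443 ≡ 172 (mod 307)
(172)^5 ≡ 279 (mod 307)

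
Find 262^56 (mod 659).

Compute successive squares:
56 in binary is 111000, i.e. 56 = 32 + 16 + 8.
262^1 ≡ 262 (mod 659)
262^2 ≡ 262^2 = 68644 ≡ 108 (mod 659)
262^4 ≡ 108^2 = 11664 ≡ 461 (mod 659)
262^8 ≡ 461^2 = 212521 ≡ 323 (mod 659)
262^16 ≡ 323^2 = 104329 ≡ 207 (mod 659)
262^32 ≡ 207^2 = 42849 ≡ 14 (mod 659)
262^56 = 262^32 × 262^16 × 262^8 ≡ 14 × 207 × 323 (mod 659).
Accumulate the product:
14 × 207 = 2898 ≡ 262
262 × 323 = 84626 ≡ 274

274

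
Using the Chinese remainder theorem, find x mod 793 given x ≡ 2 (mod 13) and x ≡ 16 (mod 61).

13⁻¹ mod 61: 13×47 ≡ 1 (mod 61), so 13⁻¹ ≡ 47.
x = 2 + 13×((16 − 2)×47 mod 61) = 2 + 13×48 = 626.

626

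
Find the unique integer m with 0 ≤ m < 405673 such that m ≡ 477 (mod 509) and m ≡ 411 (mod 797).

509⁻¹ mod 797: 509·678 ≡ 1 (mod 797), so 509⁻¹ ≡ 678.
m = 477 + 509·((411 − 477)·678 mod 797) = 477 + 509·681 = 347106.

347106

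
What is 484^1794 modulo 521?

Using repeated squaring:
484^1 ≡ 484 (mod 521)
484^2 ≡ 484^2 = 234256 ≡ 327 (mod 521)
484^4 ≡ 327^2 = 106929 ≡ 124 (mod 521)
484^8 ≡ 124^2 = 15376 ≡ 267 (mod 521)
484^16 ≡ 267^2 = 71289 ≡ 433 (mod 521)
484^32 ≡ 433^2 = 187489 ≡ 450 (mod 521)
484^64 ≡ 450^2 = 202500 ≡ 352 (mod 521)
484^128 ≡ 352^2 = 123904 ≡ 427 (mod 521)
484^256 ≡ 427^2 = 182329 ≡ 500 (mod 521)
484^512 ≡ 500^2 = 250000 ≡ 441 (mod 521)
484^1024 ≡ 441^2 = 194481 ≡ 148 (mod 521)
484^1794 = 484^1024 * 484^512 * 484^256 * 484^2 ≡ 148 * 441 * 500 * 327 (mod 521).
Accumulate the product:
148 * 441 = 65268 ≡ 143
143 * 500 = 71500 ≡ 123
123 * 327 = 40221 ≡ 104

104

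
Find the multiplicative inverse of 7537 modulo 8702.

8702 = 1×7537 + 1165
7537 = 6×1165 + 547
1165 = 2×547 + 71
547 = 7×71 + 50
71 = 1×50 + 21
50 = 2×21 + 8
21 = 2×8 + 5
8 = 1×5 + 3
5 = 1×3 + 2
3 = 1×2 + 1
2 = 2×1 + 0
gcd(7537, 8702) = 1, so the inverse exists.
Bézout: 1 = −2866×8702 + 3309×7537.
So 7537⁻¹ ≡ 3309 (mod 8702).

3309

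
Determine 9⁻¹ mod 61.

Apply the Euclidean algorithm and back-substitute:
61 = 6·9 + 7
9 = 1·7 + 2
7 = 3·2 + 1
2 = 2·1 + 0
gcd(9, 61) = 1, so the inverse exists.
Back-substitute for 1:
1 = 1·7 − 3·2
  = −3·9 + 4·7
  = 4·61 − 27·9
So 9⁻¹ ≡ −27 ≡ 34 (mod 61).

34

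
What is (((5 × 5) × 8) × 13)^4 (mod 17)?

1

5 × 5 = 25 ≡ 8 (mod 17)
8 × 8 = 64 ≡ 13 (mod 17)
13 × 13 = 169 ≡ 16 (mod 17)
(16)^4 ≡ 1 (mod 17)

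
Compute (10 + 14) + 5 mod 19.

10

10 + 14 = 24 ≡ 5 (mod 19)
5 + 5 = 10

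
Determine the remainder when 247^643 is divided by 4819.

2467

Using repeated squaring:
247^1 ≡ 247 (mod 4819)
247^2 ≡ 247^2 = 61009 ≡ 3181 (mod 4819)
247^4 ≡ 3181^2 = 10118761 ≡ 3680 (mod 4819)
247^8 ≡ 3680^2 = 13542400 ≡ 1010 (mod 4819)
247^16 ≡ 1010^2 = 1020100 ≡ 3291 (mod 4819)
247^32 ≡ 3291^2 = 10830681 ≡ 2388 (mod 4819)
247^64 ≡ 2388^2 = 5702544 ≡ 1667 (mod 4819)
247^128 ≡ 1667^2 = 2778889 ≡ 3145 (mod 4819)
247^256 ≡ 3145^2 = 9891025 ≡ 2437 (mod 4819)
247^512 ≡ 2437^2 = 5938969 ≡ 1961 (mod 4819)
247^643 = 247^512 · 247^128 · 247^2 · 247^1 ≡ 1961 · 3145 · 3181 · 247 (mod 4819).
Accumulate the product:
1961 · 3145 = 6167345 ≡ 3844
3844 · 3181 = 12227764 ≡ 1961
1961 · 247 = 484367 ≡ 2467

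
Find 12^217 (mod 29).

By square-and-multiply:
217 in binary is 11011001, i.e. 217 = 128 + 64 + 16 + 8 + 1.
12^1 ≡ 12 (mod 29)
12^2 ≡ 12^2 = 144 ≡ 28 (mod 29)
12^4 ≡ 28^2 = 784 ≡ 1 (mod 29)
12^8 ≡ 1^2 = 1 (mod 29)
12^16 ≡ 1^2 = 1 (mod 29)
12^32 ≡ 1^2 = 1 (mod 29)
12^64 ≡ 1^2 = 1 (mod 29)
12^128 ≡ 1^2 = 1 (mod 29)
12^217 = 12^128 · 12^64 · 12^16 · 12^8 · 12^1 ≡ 1 · 1 · 1 · 1 · 12 (mod 29).
Accumulate the product:
1 · 1 = 1
1 · 1 = 1
1 · 1 = 1
1 · 12 = 12

12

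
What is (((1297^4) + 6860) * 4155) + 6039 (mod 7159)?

4565

(1297)^4 ≡ 2859 (mod 7159)
2859 + 6860 = 9719 ≡ 2560 (mod 7159)
2560 * 4155 = 10636800 ≡ 5685 (mod 7159)
5685 + 6039 = 11724 ≡ 4565 (mod 7159)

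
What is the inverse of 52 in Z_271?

172

Run the extended Euclidean algorithm:
271 = 5×52 + 11
52 = 4×11 + 8
11 = 1×8 + 3
8 = 2×3 + 2
3 = 1×2 + 1
2 = 2×1 + 0
gcd(52, 271) = 1, so the inverse exists.
Back-substitute for 1:
1 = 1×3 − 1×2
  = −1×8 + 3×3
  = 3×11 − 4×8
  = −4×52 + 19×11
  = 19×271 − 99×52
So 52⁻¹ ≡ −99 ≡ 172 (mod 271).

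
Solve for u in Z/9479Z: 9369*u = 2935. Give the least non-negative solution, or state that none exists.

7298

gcd(9369, 9479) = 1, so a unique solution mod 9479 exists.
9369⁻¹ ≡ 2499 (mod 9479).
u ≡ 2499*2935 ≡ 7298 (mod 9479).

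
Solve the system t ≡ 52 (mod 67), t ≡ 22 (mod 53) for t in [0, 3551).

923

67⁻¹ mod 53: 67×19 ≡ 1 (mod 53), so 67⁻¹ ≡ 19.
t = 52 + 67×((22 − 52)×19 mod 53) = 52 + 67×13 = 923.
Check: 923 mod 67 = 52, 923 mod 53 = 22. ✓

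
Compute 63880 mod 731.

283

63880 = 87·731 + 283, so 63880 ≡ 283 (mod 731).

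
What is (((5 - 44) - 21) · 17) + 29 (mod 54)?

5 - 44 = -39 ≡ 15 (mod 54)
15 - 21 = -6 ≡ 48 (mod 54)
48 · 17 = 816 ≡ 6 (mod 54)
6 + 29 = 35

35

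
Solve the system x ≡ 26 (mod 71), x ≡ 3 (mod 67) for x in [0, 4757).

807

71⁻¹ mod 67: 71*17 ≡ 1 (mod 67), so 71⁻¹ ≡ 17.
x = 26 + 71*((3 − 26)*17 mod 67) = 26 + 71*11 = 807.
Check: 807 mod 71 = 26, 807 mod 67 = 3. ✓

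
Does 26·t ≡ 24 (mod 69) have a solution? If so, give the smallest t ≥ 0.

gcd(26, 69) = 1, so a unique solution mod 69 exists.
26⁻¹ ≡ 8 (mod 69).
t ≡ 8·24 ≡ 54 (mod 69).

54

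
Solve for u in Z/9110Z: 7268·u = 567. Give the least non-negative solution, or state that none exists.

no solution

gcd(7268, 9110) = 2, and 2 does not divide 567.
So the congruence has no solution.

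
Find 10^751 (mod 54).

10

Compute successive squares:
751 in binary is 1011101111, i.e. 751 = 512 + 128 + 64 + 32 + 8 + 4 + 2 + 1.
10^1 ≡ 10 (mod 54)
10^2 ≡ 10^2 = 100 ≡ 46 (mod 54)
10^4 ≡ 46^2 = 2116 ≡ 10 (mod 54)
10^8 ≡ 10^2 = 100 ≡ 46 (mod 54)
10^16 ≡ 46^2 = 2116 ≡ 10 (mod 54)
10^32 ≡ 10^2 = 100 ≡ 46 (mod 54)
10^64 ≡ 46^2 = 2116 ≡ 10 (mod 54)
10^128 ≡ 10^2 = 100 ≡ 46 (mod 54)
10^256 ≡ 46^2 = 2116 ≡ 10 (mod 54)
10^512 ≡ 10^2 = 100 ≡ 46 (mod 54)
10^751 = 10^512 * 10^128 * 10^64 * 10^32 * 10^8 * 10^4 * 10^2 * 10^1 ≡ 46 * 46 * 10 * 46 * 46 * 10 * 46 * 10 (mod 54).
Accumulate the product:
46 * 46 = 2116 ≡ 10
10 * 10 = 100 ≡ 46
46 * 46 = 2116 ≡ 10
10 * 46 = 460 ≡ 28
28 * 10 = 280 ≡ 10
10 * 46 = 460 ≡ 28
28 * 10 = 280 ≡ 10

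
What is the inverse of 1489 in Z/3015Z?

2689

3015 = 2·1489 + 37
1489 = 40·37 + 9
37 = 4·9 + 1
9 = 9·1 + 0
gcd(1489, 3015) = 1, so the inverse exists.
Bézout: 1 = 161·3015 − 326·1489.
So 1489⁻¹ ≡ −326 ≡ 2689 (mod 3015).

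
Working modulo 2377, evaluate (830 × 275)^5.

512

830 × 275 = 228250 ≡ 58 (mod 2377)
(58)^5 ≡ 512 (mod 2377)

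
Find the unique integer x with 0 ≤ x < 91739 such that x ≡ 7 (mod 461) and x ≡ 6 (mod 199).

27667

461⁻¹ mod 199: 461×139 ≡ 1 (mod 199), so 461⁻¹ ≡ 139.
x = 7 + 461×((6 − 7)×139 mod 199) = 7 + 461×60 = 27667.
Check: 27667 mod 461 = 7, 27667 mod 199 = 6. ✓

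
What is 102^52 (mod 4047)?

501

Compute successive squares:
102^1 ≡ 102 (mod 4047)
102^2 ≡ 102^2 = 10404 ≡ 2310 (mod 4047)
102^4 ≡ 2310^2 = 5336100 ≡ 2154 (mod 4047)
102^8 ≡ 2154^2 = 4639716 ≡ 1854 (mod 4047)
102^16 ≡ 1854^2 = 3437316 ≡ 1413 (mod 4047)
102^32 ≡ 1413^2 = 1996569 ≡ 1398 (mod 4047)
102^52 = 102^32 · 102^16 · 102^4 ≡ 1398 · 1413 · 2154 (mod 4047).
Accumulate the product:
1398 · 1413 = 1975374 ≡ 438
438 · 2154 = 943452 ≡ 501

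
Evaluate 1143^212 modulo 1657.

212 in binary is 11010100, i.e. 212 = 128 + 64 + 16 + 4.
1143^1 ≡ 1143 (mod 1657)
1143^2 ≡ 1143^2 = 1306449 ≡ 733 (mod 1657)
1143^4 ≡ 733^2 = 537289 ≡ 421 (mod 1657)
1143^8 ≡ 421^2 = 177241 ≡ 1599 (mod 1657)
1143^16 ≡ 1599^2 = 2556801 ≡ 50 (mod 1657)
1143^32 ≡ 50^2 = 2500 ≡ 843 (mod 1657)
1143^64 ≡ 843^2 = 710649 ≡ 1453 (mod 1657)
1143^128 ≡ 1453^2 = 2111209 ≡ 191 (mod 1657)
1143^212 = 1143^128 · 1143^64 · 1143^16 · 1143^4 ≡ 191 · 1453 · 50 · 421 (mod 1657).
Accumulate the product:
191 · 1453 = 277523 ≡ 804
804 · 50 = 40200 ≡ 432
432 · 421 = 181872 ≡ 1259

1259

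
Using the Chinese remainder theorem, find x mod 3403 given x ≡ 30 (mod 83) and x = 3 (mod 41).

1192

83⁻¹ mod 41: 83×1 ≡ 1 (mod 41), so 83⁻¹ ≡ 1.
x = 30 + 83×((3 − 30)×1 mod 41) = 30 + 83×14 = 1192.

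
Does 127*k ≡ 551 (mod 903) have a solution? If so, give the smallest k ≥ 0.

47

gcd(127, 903) = 1, so a unique solution mod 903 exists.
127⁻¹ ≡ 64 (mod 903).
k ≡ 64*551 ≡ 47 (mod 903).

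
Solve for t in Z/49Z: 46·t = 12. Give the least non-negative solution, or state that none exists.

gcd(46, 49) = 1, so a unique solution mod 49 exists.
46⁻¹ ≡ 16 (mod 49).
t ≡ 16·12 ≡ 45 (mod 49).

45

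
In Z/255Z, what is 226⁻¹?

By the extended Euclidean algorithm:
255 = 1*226 + 29
226 = 7*29 + 23
29 = 1*23 + 6
23 = 3*6 + 5
6 = 1*5 + 1
5 = 5*1 + 0
gcd(226, 255) = 1, so the inverse exists.
Back-substitute for 1:
1 = 1*6 − 1*5
  = −1*23 + 4*6
  = 4*29 − 5*23
  = −5*226 + 39*29
  = 39*255 − 44*226
So 226⁻¹ ≡ −44 ≡ 211 (mod 255).

211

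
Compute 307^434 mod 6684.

3229

Using repeated squaring:
434 in binary is 110110010, i.e. 434 = 256 + 128 + 32 + 16 + 2.
307^1 ≡ 307 (mod 6684)
307^2 ≡ 307^2 = 94249 ≡ 673 (mod 6684)
307^4 ≡ 673^2 = 452929 ≡ 5101 (mod 6684)
307^8 ≡ 5101^2 = 26020201 ≡ 6073 (mod 6684)
307^16 ≡ 6073^2 = 36881329 ≡ 5701 (mod 6684)
307^32 ≡ 5701^2 = 32501401 ≡ 3793 (mod 6684)
307^64 ≡ 3793^2 = 14386849 ≡ 2881 (mod 6684)
307^128 ≡ 2881^2 = 8300161 ≡ 5317 (mod 6684)
307^256 ≡ 5317^2 = 28270489 ≡ 3853 (mod 6684)
307^434 = 307^256 · 307^128 · 307^32 · 307^16 · 307^2 ≡ 3853 · 5317 · 3793 · 5701 · 673 (mod 6684).
Accumulate the product:
3853 · 5317 = 20486401 ≡ 6625
6625 · 3793 = 25128625 ≡ 3469
3469 · 5701 = 19776769 ≡ 5497
5497 · 673 = 3699481 ≡ 3229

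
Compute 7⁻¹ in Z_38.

By the extended Euclidean algorithm:
38 = 5×7 + 3
7 = 2×3 + 1
3 = 3×1 + 0
gcd(7, 38) = 1, so the inverse exists.
Back-substitute for 1:
1 = 1×7 − 2×3
  = −2×38 + 11×7
So 7⁻¹ ≡ 11 (mod 38).

11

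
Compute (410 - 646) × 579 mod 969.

410 - 646 = -236 ≡ 733 (mod 969)
733 × 579 = 424407 ≡ 954 (mod 969)

954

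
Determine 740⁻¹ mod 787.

787 = 1·740 + 47
740 = 15·47 + 35
47 = 1·35 + 12
35 = 2·12 + 11
12 = 1·11 + 1
11 = 11·1 + 0
gcd(740, 787) = 1, so the inverse exists.
Bézout: 1 = 63·787 − 67·740.
So 740⁻¹ ≡ −67 ≡ 720 (mod 787).

720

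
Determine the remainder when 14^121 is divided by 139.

121 in binary is 1111001, i.e. 121 = 64 + 32 + 16 + 8 + 1.
14^1 ≡ 14 (mod 139)
14^2 ≡ 14^2 = 196 ≡ 57 (mod 139)
14^4 ≡ 57^2 = 3249 ≡ 52 (mod 139)
14^8 ≡ 52^2 = 2704 ≡ 63 (mod 139)
14^16 ≡ 63^2 = 3969 ≡ 77 (mod 139)
14^32 ≡ 77^2 = 5929 ≡ 91 (mod 139)
14^64 ≡ 91^2 = 8281 ≡ 80 (mod 139)
14^121 = 14^64 · 14^32 · 14^16 · 14^8 · 14^1 ≡ 80 · 91 · 77 · 63 · 14 (mod 139).
Accumulate the product:
80 · 91 = 7280 ≡ 52
52 · 77 = 4004 ≡ 112
112 · 63 = 7056 ≡ 106
106 · 14 = 1484 ≡ 94

94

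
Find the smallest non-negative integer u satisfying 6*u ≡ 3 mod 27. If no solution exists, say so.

5

gcd(6, 27) = 3, and 3 | 3, so solutions exist.
Divide through by 3: 2*u mod 9 = 1.
2⁻¹ ≡ 5 (mod 9).
u ≡ 5*1 ≡ 5 (mod 9).
The smallest non-negative solution is u = 5.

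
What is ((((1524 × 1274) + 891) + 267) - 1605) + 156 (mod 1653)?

1524 × 1274 = 1941576 ≡ 954 (mod 1653)
954 + 891 = 1845 ≡ 192 (mod 1653)
192 + 267 = 459
459 - 1605 = -1146 ≡ 507 (mod 1653)
507 + 156 = 663

663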